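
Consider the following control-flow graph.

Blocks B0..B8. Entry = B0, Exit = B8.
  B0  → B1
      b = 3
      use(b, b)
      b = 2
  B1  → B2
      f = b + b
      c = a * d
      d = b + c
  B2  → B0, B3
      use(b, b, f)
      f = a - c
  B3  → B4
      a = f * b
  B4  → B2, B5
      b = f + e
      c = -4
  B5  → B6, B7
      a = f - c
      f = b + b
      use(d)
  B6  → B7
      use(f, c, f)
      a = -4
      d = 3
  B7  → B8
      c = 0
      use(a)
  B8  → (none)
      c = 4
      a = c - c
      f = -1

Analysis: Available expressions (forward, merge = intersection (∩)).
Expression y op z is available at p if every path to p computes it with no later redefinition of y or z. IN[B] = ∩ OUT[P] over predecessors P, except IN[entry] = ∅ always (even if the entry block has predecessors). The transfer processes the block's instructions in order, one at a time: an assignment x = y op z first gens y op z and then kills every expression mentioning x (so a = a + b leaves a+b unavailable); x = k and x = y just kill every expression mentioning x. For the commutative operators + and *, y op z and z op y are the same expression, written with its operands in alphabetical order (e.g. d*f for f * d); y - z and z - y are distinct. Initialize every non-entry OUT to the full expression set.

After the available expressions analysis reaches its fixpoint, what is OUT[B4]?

Answer: {e+f}

Derivation:
Converged values:
  B0:  IN={}  OUT={}
  B1:  IN={}  OUT={b+b, b+c}
  B2:  IN={}  OUT={a-c}
  B3:  IN={a-c}  OUT={b*f}
  B4:  IN={b*f}  OUT={e+f}
  B5:  IN={e+f}  OUT={b+b}
  B6:  IN={b+b}  OUT={b+b}
  B7:  IN={b+b}  OUT={b+b}
  B8:  IN={b+b}  OUT={b+b, c-c}

Merge at B4: IN[B4] = OUT[B3] = {b*f}
Applying B4's transfer function to that IN value gives OUT[B4] (row B4 above).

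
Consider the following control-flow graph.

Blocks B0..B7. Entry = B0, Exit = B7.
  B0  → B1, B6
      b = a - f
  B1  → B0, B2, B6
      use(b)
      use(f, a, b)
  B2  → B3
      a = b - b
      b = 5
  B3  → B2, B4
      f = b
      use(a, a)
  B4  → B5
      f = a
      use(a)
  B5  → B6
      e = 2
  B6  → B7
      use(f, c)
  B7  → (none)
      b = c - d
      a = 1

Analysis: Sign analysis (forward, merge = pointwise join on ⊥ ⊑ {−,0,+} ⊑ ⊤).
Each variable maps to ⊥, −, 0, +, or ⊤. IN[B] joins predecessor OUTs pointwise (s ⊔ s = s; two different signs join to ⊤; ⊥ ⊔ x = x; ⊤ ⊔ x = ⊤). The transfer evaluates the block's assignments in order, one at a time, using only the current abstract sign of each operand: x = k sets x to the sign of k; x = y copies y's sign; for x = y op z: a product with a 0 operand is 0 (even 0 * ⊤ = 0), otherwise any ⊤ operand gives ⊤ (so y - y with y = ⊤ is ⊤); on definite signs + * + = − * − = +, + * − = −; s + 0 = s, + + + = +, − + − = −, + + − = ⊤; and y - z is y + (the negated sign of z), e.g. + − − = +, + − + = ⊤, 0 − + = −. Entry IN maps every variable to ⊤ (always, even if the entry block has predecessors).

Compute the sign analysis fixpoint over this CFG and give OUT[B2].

Fixpoint table:
  B0: | IN=(all ⊤) | OUT=(all ⊤)
  B1: | IN=(all ⊤) | OUT=(all ⊤)
  B2: | IN=(all ⊤) | OUT={b:+; rest ⊤}
  B3: | IN={b:+; rest ⊤} | OUT={b:+, f:+; rest ⊤}
  B4: | IN={b:+, f:+; rest ⊤} | OUT={b:+; rest ⊤}
  B5: | IN={b:+; rest ⊤} | OUT={b:+, e:+; rest ⊤}
  B6: | IN=(all ⊤) | OUT=(all ⊤)
  B7: | IN=(all ⊤) | OUT={a:+; rest ⊤}

Merge at B2: IN[B2] = OUT[B1] ⊔ OUT[B3] = {a: ⊤, b: ⊤, c: ⊤, d: ⊤, e: ⊤, f: ⊤}
Applying B2's transfer function to that IN value gives OUT[B2] (row B2 above).

Answer: {a: ⊤, b: +, c: ⊤, d: ⊤, e: ⊤, f: ⊤}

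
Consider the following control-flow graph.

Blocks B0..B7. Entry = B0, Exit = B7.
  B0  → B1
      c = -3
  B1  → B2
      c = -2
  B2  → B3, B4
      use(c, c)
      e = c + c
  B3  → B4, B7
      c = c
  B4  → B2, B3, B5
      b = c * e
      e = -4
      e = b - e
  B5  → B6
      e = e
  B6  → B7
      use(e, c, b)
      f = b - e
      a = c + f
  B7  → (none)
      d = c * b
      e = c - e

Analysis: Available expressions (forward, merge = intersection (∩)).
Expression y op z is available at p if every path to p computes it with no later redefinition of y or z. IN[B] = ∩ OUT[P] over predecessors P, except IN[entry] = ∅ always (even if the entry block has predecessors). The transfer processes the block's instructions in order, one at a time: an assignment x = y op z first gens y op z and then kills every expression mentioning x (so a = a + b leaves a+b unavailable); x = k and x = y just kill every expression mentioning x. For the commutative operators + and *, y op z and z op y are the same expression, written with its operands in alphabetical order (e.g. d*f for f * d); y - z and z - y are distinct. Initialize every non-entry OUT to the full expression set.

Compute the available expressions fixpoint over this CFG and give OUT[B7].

Answer: {b*c}

Trace:
Converged values:
  B0: | IN={} | OUT={}
  B1: | IN={} | OUT={}
  B2: | IN={} | OUT={c+c}
  B3: | IN={} | OUT={}
  B4: | IN={} | OUT={}
  B5: | IN={} | OUT={}
  B6: | IN={} | OUT={b-e, c+f}
  B7: | IN={} | OUT={b*c}

Merge at B7: IN[B7] = OUT[B3] ∩ OUT[B6] = {}
Applying B7's transfer function to that IN value gives OUT[B7] (row B7 above).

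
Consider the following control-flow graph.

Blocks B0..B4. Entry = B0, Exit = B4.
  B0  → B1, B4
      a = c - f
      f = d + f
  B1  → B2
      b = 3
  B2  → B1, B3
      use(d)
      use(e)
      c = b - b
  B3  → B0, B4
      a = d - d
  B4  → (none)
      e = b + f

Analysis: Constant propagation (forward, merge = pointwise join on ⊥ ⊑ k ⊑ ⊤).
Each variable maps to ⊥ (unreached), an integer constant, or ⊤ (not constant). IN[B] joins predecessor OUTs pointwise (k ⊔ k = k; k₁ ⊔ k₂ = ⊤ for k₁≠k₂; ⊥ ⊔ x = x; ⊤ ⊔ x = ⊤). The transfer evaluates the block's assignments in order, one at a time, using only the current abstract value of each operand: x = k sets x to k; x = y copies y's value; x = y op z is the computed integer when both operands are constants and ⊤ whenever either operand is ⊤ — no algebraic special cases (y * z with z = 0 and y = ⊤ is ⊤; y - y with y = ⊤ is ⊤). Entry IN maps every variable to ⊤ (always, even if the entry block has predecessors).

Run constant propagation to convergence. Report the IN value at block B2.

Per-block solution:
  B0:   IN=(all ⊤)   OUT=(all ⊤)
  B1:   IN=(all ⊤)   OUT={b:3; rest ⊤}
  B2:   IN={b:3; rest ⊤}   OUT={b:3, c:0; rest ⊤}
  B3:   IN={b:3, c:0; rest ⊤}   OUT={b:3, c:0; rest ⊤}
  B4:   IN=(all ⊤)   OUT=(all ⊤)

Merge at B2: IN[B2] = OUT[B1] = {a: ⊤, b: 3, c: ⊤, d: ⊤, e: ⊤, f: ⊤}

Answer: {a: ⊤, b: 3, c: ⊤, d: ⊤, e: ⊤, f: ⊤}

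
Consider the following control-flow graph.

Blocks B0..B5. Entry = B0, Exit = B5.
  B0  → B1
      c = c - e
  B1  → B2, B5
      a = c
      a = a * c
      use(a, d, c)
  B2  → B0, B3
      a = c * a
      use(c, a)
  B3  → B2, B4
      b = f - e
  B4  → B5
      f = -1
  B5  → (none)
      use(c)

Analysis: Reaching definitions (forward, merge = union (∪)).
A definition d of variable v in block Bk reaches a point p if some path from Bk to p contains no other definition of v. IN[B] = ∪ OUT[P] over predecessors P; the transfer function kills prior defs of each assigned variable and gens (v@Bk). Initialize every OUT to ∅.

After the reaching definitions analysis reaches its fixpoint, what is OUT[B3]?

Answer: {a@B2, b@B3, c@B0}

Derivation:
Fixpoint table:
  B0:   IN={a@B2, b@B3, c@B0}   OUT={a@B2, b@B3, c@B0}
  B1:   IN={a@B2, b@B3, c@B0}   OUT={a@B1, b@B3, c@B0}
  B2:   IN={a@B1, a@B2, b@B3, c@B0}   OUT={a@B2, b@B3, c@B0}
  B3:   IN={a@B2, b@B3, c@B0}   OUT={a@B2, b@B3, c@B0}
  B4:   IN={a@B2, b@B3, c@B0}   OUT={a@B2, b@B3, c@B0, f@B4}
  B5:   IN={a@B1, a@B2, b@B3, c@B0, f@B4}   OUT={a@B1, a@B2, b@B3, c@B0, f@B4}

Merge at B3: IN[B3] = OUT[B2] = {a@B2, b@B3, c@B0}
Applying B3's transfer function to that IN value gives OUT[B3] (row B3 above).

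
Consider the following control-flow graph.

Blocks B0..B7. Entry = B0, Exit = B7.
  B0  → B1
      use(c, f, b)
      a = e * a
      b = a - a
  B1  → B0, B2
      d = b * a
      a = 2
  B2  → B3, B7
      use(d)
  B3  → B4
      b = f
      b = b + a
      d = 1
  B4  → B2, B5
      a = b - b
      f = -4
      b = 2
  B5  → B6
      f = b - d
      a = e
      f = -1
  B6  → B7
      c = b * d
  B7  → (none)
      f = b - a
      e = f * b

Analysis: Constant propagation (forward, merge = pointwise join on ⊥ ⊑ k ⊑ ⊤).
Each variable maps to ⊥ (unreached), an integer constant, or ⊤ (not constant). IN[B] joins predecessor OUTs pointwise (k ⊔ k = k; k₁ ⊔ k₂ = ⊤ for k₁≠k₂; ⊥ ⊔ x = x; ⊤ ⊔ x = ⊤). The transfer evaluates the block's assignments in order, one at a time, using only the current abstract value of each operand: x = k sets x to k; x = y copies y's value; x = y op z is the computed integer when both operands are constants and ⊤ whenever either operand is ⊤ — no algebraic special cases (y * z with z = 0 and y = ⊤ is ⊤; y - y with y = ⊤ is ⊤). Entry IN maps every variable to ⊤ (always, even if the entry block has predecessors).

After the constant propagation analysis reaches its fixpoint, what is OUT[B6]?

Converged values:
  B0:   IN=(all ⊤)   OUT=(all ⊤)
  B1:   IN=(all ⊤)   OUT={a:2; rest ⊤}
  B2:   IN=(all ⊤)   OUT=(all ⊤)
  B3:   IN=(all ⊤)   OUT={d:1; rest ⊤}
  B4:   IN={d:1; rest ⊤}   OUT={b:2, d:1, f:-4; rest ⊤}
  B5:   IN={b:2, d:1, f:-4; rest ⊤}   OUT={b:2, d:1, f:-1; rest ⊤}
  B6:   IN={b:2, d:1, f:-1; rest ⊤}   OUT={b:2, c:2, d:1, f:-1; rest ⊤}
  B7:   IN=(all ⊤)   OUT=(all ⊤)

Merge at B6: IN[B6] = OUT[B5] = {a: ⊤, b: 2, c: ⊤, d: 1, e: ⊤, f: -1}
Applying B6's transfer function to that IN value gives OUT[B6] (row B6 above).

Answer: {a: ⊤, b: 2, c: 2, d: 1, e: ⊤, f: -1}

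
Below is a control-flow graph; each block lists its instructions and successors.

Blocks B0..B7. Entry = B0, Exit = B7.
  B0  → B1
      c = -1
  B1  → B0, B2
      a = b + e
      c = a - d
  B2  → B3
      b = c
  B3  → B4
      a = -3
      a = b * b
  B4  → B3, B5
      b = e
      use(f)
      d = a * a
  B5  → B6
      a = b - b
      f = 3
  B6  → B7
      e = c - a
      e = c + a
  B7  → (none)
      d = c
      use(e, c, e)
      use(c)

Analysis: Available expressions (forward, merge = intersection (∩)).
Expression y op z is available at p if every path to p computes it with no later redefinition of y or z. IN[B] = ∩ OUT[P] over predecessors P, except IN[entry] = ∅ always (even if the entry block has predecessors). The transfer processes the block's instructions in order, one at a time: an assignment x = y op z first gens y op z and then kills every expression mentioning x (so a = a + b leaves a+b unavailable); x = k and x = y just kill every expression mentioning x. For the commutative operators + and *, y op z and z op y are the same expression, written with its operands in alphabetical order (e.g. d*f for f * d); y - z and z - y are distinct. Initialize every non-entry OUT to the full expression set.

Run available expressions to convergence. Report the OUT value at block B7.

Per-block solution:
  B0:   IN={}   OUT={}
  B1:   IN={}   OUT={a-d, b+e}
  B2:   IN={a-d, b+e}   OUT={a-d}
  B3:   IN={}   OUT={b*b}
  B4:   IN={b*b}   OUT={a*a}
  B5:   IN={a*a}   OUT={b-b}
  B6:   IN={b-b}   OUT={a+c, b-b, c-a}
  B7:   IN={a+c, b-b, c-a}   OUT={a+c, b-b, c-a}

Merge at B7: IN[B7] = OUT[B6] = {a+c, b-b, c-a}
Applying B7's transfer function to that IN value gives OUT[B7] (row B7 above).

Answer: {a+c, b-b, c-a}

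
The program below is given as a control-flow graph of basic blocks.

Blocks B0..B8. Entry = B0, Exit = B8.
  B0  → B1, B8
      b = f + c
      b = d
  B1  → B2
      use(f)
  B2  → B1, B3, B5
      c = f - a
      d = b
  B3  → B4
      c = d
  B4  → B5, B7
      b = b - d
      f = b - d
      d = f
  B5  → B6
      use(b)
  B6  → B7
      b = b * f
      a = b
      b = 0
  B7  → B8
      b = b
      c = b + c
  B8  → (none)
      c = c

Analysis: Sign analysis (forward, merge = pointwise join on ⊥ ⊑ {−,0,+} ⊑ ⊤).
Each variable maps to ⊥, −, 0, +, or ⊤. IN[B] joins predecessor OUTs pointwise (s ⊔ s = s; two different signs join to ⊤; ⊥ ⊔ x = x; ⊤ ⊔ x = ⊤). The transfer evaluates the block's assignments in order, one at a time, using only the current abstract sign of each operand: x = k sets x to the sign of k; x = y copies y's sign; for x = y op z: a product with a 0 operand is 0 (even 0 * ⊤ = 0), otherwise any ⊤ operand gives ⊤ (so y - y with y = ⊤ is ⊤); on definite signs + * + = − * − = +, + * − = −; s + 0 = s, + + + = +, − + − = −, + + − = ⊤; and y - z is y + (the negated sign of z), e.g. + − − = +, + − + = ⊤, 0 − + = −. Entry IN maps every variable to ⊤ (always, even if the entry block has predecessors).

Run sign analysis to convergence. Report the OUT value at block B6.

Answer: {a: ⊤, b: 0, c: ⊤, d: ⊤, e: ⊤, f: ⊤}

Trace:
Converged values:
  B0:   IN=(all ⊤)   OUT=(all ⊤)
  B1:   IN=(all ⊤)   OUT=(all ⊤)
  B2:   IN=(all ⊤)   OUT=(all ⊤)
  B3:   IN=(all ⊤)   OUT=(all ⊤)
  B4:   IN=(all ⊤)   OUT=(all ⊤)
  B5:   IN=(all ⊤)   OUT=(all ⊤)
  B6:   IN=(all ⊤)   OUT={b:0; rest ⊤}
  B7:   IN=(all ⊤)   OUT=(all ⊤)
  B8:   IN=(all ⊤)   OUT=(all ⊤)

Merge at B6: IN[B6] = OUT[B5] = {a: ⊤, b: ⊤, c: ⊤, d: ⊤, e: ⊤, f: ⊤}
Applying B6's transfer function to that IN value gives OUT[B6] (row B6 above).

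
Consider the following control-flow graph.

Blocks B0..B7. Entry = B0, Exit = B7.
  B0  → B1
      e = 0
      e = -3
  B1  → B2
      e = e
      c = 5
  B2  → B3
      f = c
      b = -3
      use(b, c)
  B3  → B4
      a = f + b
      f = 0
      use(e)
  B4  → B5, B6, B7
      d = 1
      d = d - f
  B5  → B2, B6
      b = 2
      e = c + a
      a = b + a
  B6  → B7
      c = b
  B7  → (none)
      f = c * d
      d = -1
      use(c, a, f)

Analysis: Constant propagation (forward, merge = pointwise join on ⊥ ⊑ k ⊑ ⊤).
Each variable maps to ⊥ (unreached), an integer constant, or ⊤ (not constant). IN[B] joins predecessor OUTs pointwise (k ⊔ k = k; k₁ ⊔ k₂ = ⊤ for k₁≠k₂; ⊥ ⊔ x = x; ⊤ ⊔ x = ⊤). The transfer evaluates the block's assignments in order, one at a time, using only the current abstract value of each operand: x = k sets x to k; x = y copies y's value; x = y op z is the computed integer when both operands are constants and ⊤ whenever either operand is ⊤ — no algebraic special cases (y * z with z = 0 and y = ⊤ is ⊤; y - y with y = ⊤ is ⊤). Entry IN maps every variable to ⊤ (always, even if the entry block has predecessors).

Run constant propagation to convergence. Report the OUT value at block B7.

Answer: {a: ⊤, b: ⊤, c: ⊤, d: -1, e: ⊤, f: ⊤}

Working:
Per-block solution:
  B0:  IN=(all ⊤)  OUT={e:-3; rest ⊤}
  B1:  IN={e:-3; rest ⊤}  OUT={c:5, e:-3; rest ⊤}
  B2:  IN={c:5; rest ⊤}  OUT={b:-3, c:5, f:5; rest ⊤}
  B3:  IN={b:-3, c:5, f:5; rest ⊤}  OUT={a:2, b:-3, c:5, f:0; rest ⊤}
  B4:  IN={a:2, b:-3, c:5, f:0; rest ⊤}  OUT={a:2, b:-3, c:5, d:1, f:0; rest ⊤}
  B5:  IN={a:2, b:-3, c:5, d:1, f:0; rest ⊤}  OUT={a:4, b:2, c:5, d:1, e:7, f:0; rest ⊤}
  B6:  IN={c:5, d:1, f:0; rest ⊤}  OUT={d:1, f:0; rest ⊤}
  B7:  IN={d:1, f:0; rest ⊤}  OUT={d:-1; rest ⊤}

Merge at B7: IN[B7] = OUT[B4] ⊔ OUT[B6] = {a: ⊤, b: ⊤, c: ⊤, d: 1, e: ⊤, f: 0}
Applying B7's transfer function to that IN value gives OUT[B7] (row B7 above).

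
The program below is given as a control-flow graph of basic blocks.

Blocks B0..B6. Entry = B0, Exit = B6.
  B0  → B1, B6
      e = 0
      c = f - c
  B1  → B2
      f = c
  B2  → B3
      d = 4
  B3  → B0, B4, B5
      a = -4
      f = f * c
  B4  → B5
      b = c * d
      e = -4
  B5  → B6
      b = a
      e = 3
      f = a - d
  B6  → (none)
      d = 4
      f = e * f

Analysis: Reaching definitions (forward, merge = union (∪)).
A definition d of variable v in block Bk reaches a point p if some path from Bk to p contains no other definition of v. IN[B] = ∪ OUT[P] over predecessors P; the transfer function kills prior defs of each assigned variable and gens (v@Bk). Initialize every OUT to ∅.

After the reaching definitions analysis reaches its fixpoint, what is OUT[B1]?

Answer: {a@B3, c@B0, d@B2, e@B0, f@B1}

Derivation:
Per-block solution:
  B0: | IN={a@B3, c@B0, d@B2, e@B0, f@B3} | OUT={a@B3, c@B0, d@B2, e@B0, f@B3}
  B1: | IN={a@B3, c@B0, d@B2, e@B0, f@B3} | OUT={a@B3, c@B0, d@B2, e@B0, f@B1}
  B2: | IN={a@B3, c@B0, d@B2, e@B0, f@B1} | OUT={a@B3, c@B0, d@B2, e@B0, f@B1}
  B3: | IN={a@B3, c@B0, d@B2, e@B0, f@B1} | OUT={a@B3, c@B0, d@B2, e@B0, f@B3}
  B4: | IN={a@B3, c@B0, d@B2, e@B0, f@B3} | OUT={a@B3, b@B4, c@B0, d@B2, e@B4, f@B3}
  B5: | IN={a@B3, b@B4, c@B0, d@B2, e@B0, e@B4, f@B3} | OUT={a@B3, b@B5, c@B0, d@B2, e@B5, f@B5}
  B6: | IN={a@B3, b@B5, c@B0, d@B2, e@B0, e@B5, f@B3, f@B5} | OUT={a@B3, b@B5, c@B0, d@B6, e@B0, e@B5, f@B6}

Merge at B1: IN[B1] = OUT[B0] = {a@B3, c@B0, d@B2, e@B0, f@B3}
Applying B1's transfer function to that IN value gives OUT[B1] (row B1 above).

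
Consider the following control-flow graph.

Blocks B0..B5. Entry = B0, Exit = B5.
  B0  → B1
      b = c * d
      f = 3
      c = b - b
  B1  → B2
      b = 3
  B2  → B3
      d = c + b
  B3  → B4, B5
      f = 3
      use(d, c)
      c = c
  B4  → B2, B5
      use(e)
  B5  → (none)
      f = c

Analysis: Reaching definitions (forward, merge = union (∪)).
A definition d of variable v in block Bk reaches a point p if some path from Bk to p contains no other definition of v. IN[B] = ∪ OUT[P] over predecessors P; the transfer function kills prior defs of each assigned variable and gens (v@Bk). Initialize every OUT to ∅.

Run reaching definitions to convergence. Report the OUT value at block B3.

Fixpoint table:
  B0:  IN={}  OUT={b@B0, c@B0, f@B0}
  B1:  IN={b@B0, c@B0, f@B0}  OUT={b@B1, c@B0, f@B0}
  B2:  IN={b@B1, c@B0, c@B3, d@B2, f@B0, f@B3}  OUT={b@B1, c@B0, c@B3, d@B2, f@B0, f@B3}
  B3:  IN={b@B1, c@B0, c@B3, d@B2, f@B0, f@B3}  OUT={b@B1, c@B3, d@B2, f@B3}
  B4:  IN={b@B1, c@B3, d@B2, f@B3}  OUT={b@B1, c@B3, d@B2, f@B3}
  B5:  IN={b@B1, c@B3, d@B2, f@B3}  OUT={b@B1, c@B3, d@B2, f@B5}

Merge at B3: IN[B3] = OUT[B2] = {b@B1, c@B0, c@B3, d@B2, f@B0, f@B3}
Applying B3's transfer function to that IN value gives OUT[B3] (row B3 above).

Answer: {b@B1, c@B3, d@B2, f@B3}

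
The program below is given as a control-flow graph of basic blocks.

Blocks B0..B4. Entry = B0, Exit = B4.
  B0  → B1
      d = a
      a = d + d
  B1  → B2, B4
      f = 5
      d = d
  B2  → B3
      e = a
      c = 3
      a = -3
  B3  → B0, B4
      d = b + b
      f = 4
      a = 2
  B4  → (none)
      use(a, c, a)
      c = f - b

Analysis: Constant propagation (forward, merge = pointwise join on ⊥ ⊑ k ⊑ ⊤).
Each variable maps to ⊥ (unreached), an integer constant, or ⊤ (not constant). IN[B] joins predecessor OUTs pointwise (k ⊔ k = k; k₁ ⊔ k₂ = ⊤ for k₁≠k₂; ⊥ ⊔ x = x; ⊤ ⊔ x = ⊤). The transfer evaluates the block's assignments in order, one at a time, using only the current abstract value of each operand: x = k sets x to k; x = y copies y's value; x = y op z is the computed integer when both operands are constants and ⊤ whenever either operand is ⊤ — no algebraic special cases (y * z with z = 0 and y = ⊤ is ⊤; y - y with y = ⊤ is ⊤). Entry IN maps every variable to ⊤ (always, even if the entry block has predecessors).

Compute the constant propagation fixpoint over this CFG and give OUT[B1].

Fixpoint table:
  B0:   IN=(all ⊤)   OUT=(all ⊤)
  B1:   IN=(all ⊤)   OUT={f:5; rest ⊤}
  B2:   IN={f:5; rest ⊤}   OUT={a:-3, c:3, f:5; rest ⊤}
  B3:   IN={a:-3, c:3, f:5; rest ⊤}   OUT={a:2, c:3, f:4; rest ⊤}
  B4:   IN=(all ⊤)   OUT=(all ⊤)

Merge at B1: IN[B1] = OUT[B0] = {a: ⊤, b: ⊤, c: ⊤, d: ⊤, e: ⊤, f: ⊤}
Applying B1's transfer function to that IN value gives OUT[B1] (row B1 above).

Answer: {a: ⊤, b: ⊤, c: ⊤, d: ⊤, e: ⊤, f: 5}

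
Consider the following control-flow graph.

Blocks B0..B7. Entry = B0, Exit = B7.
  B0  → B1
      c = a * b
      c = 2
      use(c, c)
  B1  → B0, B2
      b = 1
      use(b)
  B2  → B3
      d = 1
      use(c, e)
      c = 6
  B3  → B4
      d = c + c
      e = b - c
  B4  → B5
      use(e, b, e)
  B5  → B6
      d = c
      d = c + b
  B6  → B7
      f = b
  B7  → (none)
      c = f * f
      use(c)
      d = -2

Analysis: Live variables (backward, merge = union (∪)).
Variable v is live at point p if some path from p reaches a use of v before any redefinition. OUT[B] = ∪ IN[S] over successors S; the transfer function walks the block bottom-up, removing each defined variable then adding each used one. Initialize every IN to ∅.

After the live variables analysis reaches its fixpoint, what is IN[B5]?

Answer: {b, c}

Trace:
Per-block solution:
  B0: | IN={a, b, e} | OUT={a, c, e}
  B1: | IN={a, c, e} | OUT={a, b, c, e}
  B2: | IN={b, c, e} | OUT={b, c}
  B3: | IN={b, c} | OUT={b, c, e}
  B4: | IN={b, c, e} | OUT={b, c}
  B5: | IN={b, c} | OUT={b}
  B6: | IN={b} | OUT={f}
  B7: | IN={f} | OUT={}

Merge at B5: OUT[B5] = IN[B6] = {b}
Applying B5's transfer function to that OUT value gives IN[B5] (row B5 above).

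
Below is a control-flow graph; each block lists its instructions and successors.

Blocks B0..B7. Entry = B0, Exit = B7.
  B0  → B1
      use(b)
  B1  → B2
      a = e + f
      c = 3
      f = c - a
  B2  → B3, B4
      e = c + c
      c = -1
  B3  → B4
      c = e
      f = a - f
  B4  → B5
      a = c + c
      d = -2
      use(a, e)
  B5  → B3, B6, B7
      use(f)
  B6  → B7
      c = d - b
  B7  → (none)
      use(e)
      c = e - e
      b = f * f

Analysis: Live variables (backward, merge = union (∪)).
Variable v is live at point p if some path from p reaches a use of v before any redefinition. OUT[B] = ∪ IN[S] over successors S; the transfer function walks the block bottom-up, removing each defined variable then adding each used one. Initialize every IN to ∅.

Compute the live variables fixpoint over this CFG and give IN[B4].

Fixpoint table:
  B0:  IN={b, e, f}  OUT={b, e, f}
  B1:  IN={b, e, f}  OUT={a, b, c, f}
  B2:  IN={a, b, c, f}  OUT={a, b, c, e, f}
  B3:  IN={a, b, e, f}  OUT={b, c, e, f}
  B4:  IN={b, c, e, f}  OUT={a, b, d, e, f}
  B5:  IN={a, b, d, e, f}  OUT={a, b, d, e, f}
  B6:  IN={b, d, e, f}  OUT={e, f}
  B7:  IN={e, f}  OUT={}

Merge at B4: OUT[B4] = IN[B5] = {a, b, d, e, f}
Applying B4's transfer function to that OUT value gives IN[B4] (row B4 above).

Answer: {b, c, e, f}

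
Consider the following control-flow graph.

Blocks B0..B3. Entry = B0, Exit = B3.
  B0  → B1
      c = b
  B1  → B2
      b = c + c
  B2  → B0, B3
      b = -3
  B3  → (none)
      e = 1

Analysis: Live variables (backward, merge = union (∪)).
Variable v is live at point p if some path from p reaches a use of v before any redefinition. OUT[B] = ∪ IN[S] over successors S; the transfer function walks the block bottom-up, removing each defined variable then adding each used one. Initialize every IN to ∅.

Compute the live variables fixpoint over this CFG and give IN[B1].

Answer: {c}

Working:
Converged values:
  B0: | IN={b} | OUT={c}
  B1: | IN={c} | OUT={}
  B2: | IN={} | OUT={b}
  B3: | IN={} | OUT={}

Merge at B1: OUT[B1] = IN[B2] = {}
Applying B1's transfer function to that OUT value gives IN[B1] (row B1 above).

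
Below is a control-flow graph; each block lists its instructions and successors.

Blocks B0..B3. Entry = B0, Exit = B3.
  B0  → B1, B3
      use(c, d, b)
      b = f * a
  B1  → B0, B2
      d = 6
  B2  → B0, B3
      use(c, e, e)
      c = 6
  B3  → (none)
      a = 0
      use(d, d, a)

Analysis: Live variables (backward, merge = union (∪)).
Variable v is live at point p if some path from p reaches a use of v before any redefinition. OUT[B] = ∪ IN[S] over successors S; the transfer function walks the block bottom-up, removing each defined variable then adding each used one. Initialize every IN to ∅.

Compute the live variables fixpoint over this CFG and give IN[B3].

Per-block solution:
  B0:   IN={a, b, c, d, e, f}   OUT={a, b, c, d, e, f}
  B1:   IN={a, b, c, e, f}   OUT={a, b, c, d, e, f}
  B2:   IN={a, b, c, d, e, f}   OUT={a, b, c, d, e, f}
  B3:   IN={d}   OUT={}

B3 is the boundary node: OUT[B3] = {}
Applying B3's transfer function to that OUT value gives IN[B3] (row B3 above).

Answer: {d}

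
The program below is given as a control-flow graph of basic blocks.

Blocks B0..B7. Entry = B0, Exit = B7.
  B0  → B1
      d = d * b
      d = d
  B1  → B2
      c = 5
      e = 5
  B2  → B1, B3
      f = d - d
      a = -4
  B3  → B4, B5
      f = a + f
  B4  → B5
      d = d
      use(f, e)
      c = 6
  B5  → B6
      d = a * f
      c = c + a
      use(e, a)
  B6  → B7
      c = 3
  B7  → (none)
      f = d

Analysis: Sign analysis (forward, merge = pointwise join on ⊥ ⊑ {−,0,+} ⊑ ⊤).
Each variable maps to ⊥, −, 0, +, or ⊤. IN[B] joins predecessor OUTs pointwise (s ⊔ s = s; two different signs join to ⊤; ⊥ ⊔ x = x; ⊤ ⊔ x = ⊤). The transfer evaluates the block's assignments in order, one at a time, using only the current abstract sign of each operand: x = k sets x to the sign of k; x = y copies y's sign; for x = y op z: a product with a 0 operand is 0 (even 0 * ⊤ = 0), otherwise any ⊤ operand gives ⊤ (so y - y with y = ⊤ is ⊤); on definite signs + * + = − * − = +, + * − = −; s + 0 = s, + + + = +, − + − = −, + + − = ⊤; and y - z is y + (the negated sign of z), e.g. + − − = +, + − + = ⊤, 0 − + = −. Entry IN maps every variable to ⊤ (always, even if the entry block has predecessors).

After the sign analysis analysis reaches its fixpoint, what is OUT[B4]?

Answer: {a: -, b: ⊤, c: +, d: ⊤, e: +, f: ⊤}

Trace:
Per-block solution:
  B0:   IN=(all ⊤)   OUT=(all ⊤)
  B1:   IN=(all ⊤)   OUT={c:+, e:+; rest ⊤}
  B2:   IN={c:+, e:+; rest ⊤}   OUT={a:-, c:+, e:+; rest ⊤}
  B3:   IN={a:-, c:+, e:+; rest ⊤}   OUT={a:-, c:+, e:+; rest ⊤}
  B4:   IN={a:-, c:+, e:+; rest ⊤}   OUT={a:-, c:+, e:+; rest ⊤}
  B5:   IN={a:-, c:+, e:+; rest ⊤}   OUT={a:-, e:+; rest ⊤}
  B6:   IN={a:-, e:+; rest ⊤}   OUT={a:-, c:+, e:+; rest ⊤}
  B7:   IN={a:-, c:+, e:+; rest ⊤}   OUT={a:-, c:+, e:+; rest ⊤}

Merge at B4: IN[B4] = OUT[B3] = {a: -, b: ⊤, c: +, d: ⊤, e: +, f: ⊤}
Applying B4's transfer function to that IN value gives OUT[B4] (row B4 above).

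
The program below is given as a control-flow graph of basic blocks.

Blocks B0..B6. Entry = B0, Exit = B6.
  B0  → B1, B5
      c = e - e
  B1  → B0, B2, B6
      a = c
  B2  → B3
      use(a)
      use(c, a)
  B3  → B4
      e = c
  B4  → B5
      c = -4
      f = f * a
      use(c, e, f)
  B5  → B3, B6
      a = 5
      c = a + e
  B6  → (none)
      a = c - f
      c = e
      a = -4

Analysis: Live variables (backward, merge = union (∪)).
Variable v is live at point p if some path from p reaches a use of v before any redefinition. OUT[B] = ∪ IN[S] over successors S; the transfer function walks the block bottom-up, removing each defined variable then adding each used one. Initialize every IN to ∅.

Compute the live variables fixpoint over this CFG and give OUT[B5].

Fixpoint table:
  B0:  IN={e, f}  OUT={c, e, f}
  B1:  IN={c, e, f}  OUT={a, c, e, f}
  B2:  IN={a, c, f}  OUT={a, c, f}
  B3:  IN={a, c, f}  OUT={a, e, f}
  B4:  IN={a, e, f}  OUT={e, f}
  B5:  IN={e, f}  OUT={a, c, e, f}
  B6:  IN={c, e, f}  OUT={}

Merge at B5: OUT[B5] = IN[B3] ⊔ IN[B6] = {a, c, e, f}

Answer: {a, c, e, f}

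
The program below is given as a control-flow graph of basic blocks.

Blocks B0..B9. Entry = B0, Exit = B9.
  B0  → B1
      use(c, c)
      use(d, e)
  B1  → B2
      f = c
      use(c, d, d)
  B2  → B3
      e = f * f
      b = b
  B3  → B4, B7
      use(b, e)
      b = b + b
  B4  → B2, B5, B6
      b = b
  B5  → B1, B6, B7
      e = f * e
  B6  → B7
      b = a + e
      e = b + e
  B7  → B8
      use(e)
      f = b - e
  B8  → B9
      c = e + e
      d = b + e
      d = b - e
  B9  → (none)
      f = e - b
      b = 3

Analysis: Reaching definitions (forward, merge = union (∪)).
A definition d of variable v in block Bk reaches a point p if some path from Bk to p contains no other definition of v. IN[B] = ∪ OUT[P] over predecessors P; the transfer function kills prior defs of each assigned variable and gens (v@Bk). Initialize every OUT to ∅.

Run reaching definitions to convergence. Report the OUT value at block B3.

Answer: {b@B3, e@B2, f@B1}

Trace:
Per-block solution:
  B0:  IN={}  OUT={}
  B1:  IN={b@B4, e@B5, f@B1}  OUT={b@B4, e@B5, f@B1}
  B2:  IN={b@B4, e@B2, e@B5, f@B1}  OUT={b@B2, e@B2, f@B1}
  B3:  IN={b@B2, e@B2, f@B1}  OUT={b@B3, e@B2, f@B1}
  B4:  IN={b@B3, e@B2, f@B1}  OUT={b@B4, e@B2, f@B1}
  B5:  IN={b@B4, e@B2, f@B1}  OUT={b@B4, e@B5, f@B1}
  B6:  IN={b@B4, e@B2, e@B5, f@B1}  OUT={b@B6, e@B6, f@B1}
  B7:  IN={b@B3, b@B4, b@B6, e@B2, e@B5, e@B6, f@B1}  OUT={b@B3, b@B4, b@B6, e@B2, e@B5, e@B6, f@B7}
  B8:  IN={b@B3, b@B4, b@B6, e@B2, e@B5, e@B6, f@B7}  OUT={b@B3, b@B4, b@B6, c@B8, d@B8, e@B2, e@B5, e@B6, f@B7}
  B9:  IN={b@B3, b@B4, b@B6, c@B8, d@B8, e@B2, e@B5, e@B6, f@B7}  OUT={b@B9, c@B8, d@B8, e@B2, e@B5, e@B6, f@B9}

Merge at B3: IN[B3] = OUT[B2] = {b@B2, e@B2, f@B1}
Applying B3's transfer function to that IN value gives OUT[B3] (row B3 above).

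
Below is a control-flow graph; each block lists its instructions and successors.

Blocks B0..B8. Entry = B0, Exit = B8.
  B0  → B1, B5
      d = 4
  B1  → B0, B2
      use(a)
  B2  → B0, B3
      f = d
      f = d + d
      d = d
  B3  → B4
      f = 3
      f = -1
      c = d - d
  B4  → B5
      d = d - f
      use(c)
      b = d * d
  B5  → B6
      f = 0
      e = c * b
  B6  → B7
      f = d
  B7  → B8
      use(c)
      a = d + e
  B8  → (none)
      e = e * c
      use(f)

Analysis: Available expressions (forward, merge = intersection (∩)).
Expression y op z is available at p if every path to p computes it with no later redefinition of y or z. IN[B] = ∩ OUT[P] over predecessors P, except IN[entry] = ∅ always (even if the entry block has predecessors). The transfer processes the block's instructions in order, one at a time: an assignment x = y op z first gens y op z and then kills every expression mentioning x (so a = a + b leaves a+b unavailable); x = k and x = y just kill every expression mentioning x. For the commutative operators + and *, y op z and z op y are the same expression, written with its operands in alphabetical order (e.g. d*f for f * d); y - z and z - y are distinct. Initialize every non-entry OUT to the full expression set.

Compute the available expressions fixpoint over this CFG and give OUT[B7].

Answer: {b*c, d+e}

Derivation:
Fixpoint table:
  B0:   IN={}   OUT={}
  B1:   IN={}   OUT={}
  B2:   IN={}   OUT={}
  B3:   IN={}   OUT={d-d}
  B4:   IN={d-d}   OUT={d*d}
  B5:   IN={}   OUT={b*c}
  B6:   IN={b*c}   OUT={b*c}
  B7:   IN={b*c}   OUT={b*c, d+e}
  B8:   IN={b*c, d+e}   OUT={b*c}

Merge at B7: IN[B7] = OUT[B6] = {b*c}
Applying B7's transfer function to that IN value gives OUT[B7] (row B7 above).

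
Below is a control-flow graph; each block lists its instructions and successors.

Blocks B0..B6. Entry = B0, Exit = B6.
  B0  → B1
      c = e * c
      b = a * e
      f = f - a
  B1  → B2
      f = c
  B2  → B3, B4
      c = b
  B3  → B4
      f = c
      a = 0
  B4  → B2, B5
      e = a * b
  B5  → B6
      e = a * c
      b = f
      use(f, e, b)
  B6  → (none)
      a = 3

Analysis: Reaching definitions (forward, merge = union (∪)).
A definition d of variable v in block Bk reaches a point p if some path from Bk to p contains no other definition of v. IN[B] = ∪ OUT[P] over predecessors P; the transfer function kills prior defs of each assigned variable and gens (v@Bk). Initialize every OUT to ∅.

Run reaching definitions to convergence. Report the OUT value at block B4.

Per-block solution:
  B0: | IN={} | OUT={b@B0, c@B0, f@B0}
  B1: | IN={b@B0, c@B0, f@B0} | OUT={b@B0, c@B0, f@B1}
  B2: | IN={a@B3, b@B0, c@B0, c@B2, e@B4, f@B1, f@B3} | OUT={a@B3, b@B0, c@B2, e@B4, f@B1, f@B3}
  B3: | IN={a@B3, b@B0, c@B2, e@B4, f@B1, f@B3} | OUT={a@B3, b@B0, c@B2, e@B4, f@B3}
  B4: | IN={a@B3, b@B0, c@B2, e@B4, f@B1, f@B3} | OUT={a@B3, b@B0, c@B2, e@B4, f@B1, f@B3}
  B5: | IN={a@B3, b@B0, c@B2, e@B4, f@B1, f@B3} | OUT={a@B3, b@B5, c@B2, e@B5, f@B1, f@B3}
  B6: | IN={a@B3, b@B5, c@B2, e@B5, f@B1, f@B3} | OUT={a@B6, b@B5, c@B2, e@B5, f@B1, f@B3}

Merge at B4: IN[B4] = OUT[B2] ⊔ OUT[B3] = {a@B3, b@B0, c@B2, e@B4, f@B1, f@B3}
Applying B4's transfer function to that IN value gives OUT[B4] (row B4 above).

Answer: {a@B3, b@B0, c@B2, e@B4, f@B1, f@B3}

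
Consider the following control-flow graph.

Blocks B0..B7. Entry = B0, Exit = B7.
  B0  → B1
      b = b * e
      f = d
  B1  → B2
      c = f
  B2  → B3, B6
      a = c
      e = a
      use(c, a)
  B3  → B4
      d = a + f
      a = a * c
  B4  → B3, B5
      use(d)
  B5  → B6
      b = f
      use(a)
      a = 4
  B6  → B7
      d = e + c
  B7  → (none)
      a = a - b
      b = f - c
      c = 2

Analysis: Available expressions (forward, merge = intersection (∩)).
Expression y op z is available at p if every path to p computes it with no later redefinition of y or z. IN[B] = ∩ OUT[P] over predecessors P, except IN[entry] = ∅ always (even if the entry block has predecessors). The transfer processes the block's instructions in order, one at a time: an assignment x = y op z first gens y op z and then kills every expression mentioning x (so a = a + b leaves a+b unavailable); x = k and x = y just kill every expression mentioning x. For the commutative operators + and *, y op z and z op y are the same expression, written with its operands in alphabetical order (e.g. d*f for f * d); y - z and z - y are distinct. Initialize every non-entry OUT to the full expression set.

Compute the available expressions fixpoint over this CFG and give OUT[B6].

Per-block solution:
  B0:  IN={}  OUT={}
  B1:  IN={}  OUT={}
  B2:  IN={}  OUT={}
  B3:  IN={}  OUT={}
  B4:  IN={}  OUT={}
  B5:  IN={}  OUT={}
  B6:  IN={}  OUT={c+e}
  B7:  IN={c+e}  OUT={}

Merge at B6: IN[B6] = OUT[B2] ∩ OUT[B5] = {}
Applying B6's transfer function to that IN value gives OUT[B6] (row B6 above).

Answer: {c+e}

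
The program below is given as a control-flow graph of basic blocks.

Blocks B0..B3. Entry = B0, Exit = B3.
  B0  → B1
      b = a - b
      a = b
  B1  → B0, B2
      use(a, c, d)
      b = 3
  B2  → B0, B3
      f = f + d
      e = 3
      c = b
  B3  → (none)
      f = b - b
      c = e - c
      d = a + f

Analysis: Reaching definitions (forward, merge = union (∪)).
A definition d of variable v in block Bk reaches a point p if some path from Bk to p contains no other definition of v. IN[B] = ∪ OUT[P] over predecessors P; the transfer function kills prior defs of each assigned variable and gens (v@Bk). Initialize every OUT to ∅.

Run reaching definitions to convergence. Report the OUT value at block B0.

Answer: {a@B0, b@B0, c@B2, e@B2, f@B2}

Derivation:
Converged values:
  B0:  IN={a@B0, b@B1, c@B2, e@B2, f@B2}  OUT={a@B0, b@B0, c@B2, e@B2, f@B2}
  B1:  IN={a@B0, b@B0, c@B2, e@B2, f@B2}  OUT={a@B0, b@B1, c@B2, e@B2, f@B2}
  B2:  IN={a@B0, b@B1, c@B2, e@B2, f@B2}  OUT={a@B0, b@B1, c@B2, e@B2, f@B2}
  B3:  IN={a@B0, b@B1, c@B2, e@B2, f@B2}  OUT={a@B0, b@B1, c@B3, d@B3, e@B2, f@B3}

Merge at B0 (entry node, so the boundary value {} is joined with the incoming edge(s)): IN[B0] = {} ⊔ OUT[B1] ⊔ OUT[B2] = {a@B0, b@B1, c@B2, e@B2, f@B2}
Applying B0's transfer function to that IN value gives OUT[B0] (row B0 above).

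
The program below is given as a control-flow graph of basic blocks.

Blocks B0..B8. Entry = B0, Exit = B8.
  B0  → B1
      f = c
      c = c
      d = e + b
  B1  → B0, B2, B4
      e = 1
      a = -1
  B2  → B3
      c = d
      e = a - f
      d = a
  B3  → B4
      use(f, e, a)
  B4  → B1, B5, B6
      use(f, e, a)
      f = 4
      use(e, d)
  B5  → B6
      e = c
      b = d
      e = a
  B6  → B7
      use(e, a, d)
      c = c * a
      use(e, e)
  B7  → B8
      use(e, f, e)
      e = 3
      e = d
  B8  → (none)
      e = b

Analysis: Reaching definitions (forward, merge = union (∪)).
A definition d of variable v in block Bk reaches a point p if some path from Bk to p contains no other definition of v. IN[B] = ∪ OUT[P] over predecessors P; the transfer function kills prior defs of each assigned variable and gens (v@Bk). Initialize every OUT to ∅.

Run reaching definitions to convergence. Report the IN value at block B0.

Per-block solution:
  B0:   IN={a@B1, c@B0, c@B2, d@B0, d@B2, e@B1, f@B0, f@B4}   OUT={a@B1, c@B0, d@B0, e@B1, f@B0}
  B1:   IN={a@B1, c@B0, c@B2, d@B0, d@B2, e@B1, e@B2, f@B0, f@B4}   OUT={a@B1, c@B0, c@B2, d@B0, d@B2, e@B1, f@B0, f@B4}
  B2:   IN={a@B1, c@B0, c@B2, d@B0, d@B2, e@B1, f@B0, f@B4}   OUT={a@B1, c@B2, d@B2, e@B2, f@B0, f@B4}
  B3:   IN={a@B1, c@B2, d@B2, e@B2, f@B0, f@B4}   OUT={a@B1, c@B2, d@B2, e@B2, f@B0, f@B4}
  B4:   IN={a@B1, c@B0, c@B2, d@B0, d@B2, e@B1, e@B2, f@B0, f@B4}   OUT={a@B1, c@B0, c@B2, d@B0, d@B2, e@B1, e@B2, f@B4}
  B5:   IN={a@B1, c@B0, c@B2, d@B0, d@B2, e@B1, e@B2, f@B4}   OUT={a@B1, b@B5, c@B0, c@B2, d@B0, d@B2, e@B5, f@B4}
  B6:   IN={a@B1, b@B5, c@B0, c@B2, d@B0, d@B2, e@B1, e@B2, e@B5, f@B4}   OUT={a@B1, b@B5, c@B6, d@B0, d@B2, e@B1, e@B2, e@B5, f@B4}
  B7:   IN={a@B1, b@B5, c@B6, d@B0, d@B2, e@B1, e@B2, e@B5, f@B4}   OUT={a@B1, b@B5, c@B6, d@B0, d@B2, e@B7, f@B4}
  B8:   IN={a@B1, b@B5, c@B6, d@B0, d@B2, e@B7, f@B4}   OUT={a@B1, b@B5, c@B6, d@B0, d@B2, e@B8, f@B4}

Merge at B0 (entry node, so the boundary value {} is joined with the incoming edge(s)): IN[B0] = {} ⊔ OUT[B1] = {a@B1, c@B0, c@B2, d@B0, d@B2, e@B1, f@B0, f@B4}

Answer: {a@B1, c@B0, c@B2, d@B0, d@B2, e@B1, f@B0, f@B4}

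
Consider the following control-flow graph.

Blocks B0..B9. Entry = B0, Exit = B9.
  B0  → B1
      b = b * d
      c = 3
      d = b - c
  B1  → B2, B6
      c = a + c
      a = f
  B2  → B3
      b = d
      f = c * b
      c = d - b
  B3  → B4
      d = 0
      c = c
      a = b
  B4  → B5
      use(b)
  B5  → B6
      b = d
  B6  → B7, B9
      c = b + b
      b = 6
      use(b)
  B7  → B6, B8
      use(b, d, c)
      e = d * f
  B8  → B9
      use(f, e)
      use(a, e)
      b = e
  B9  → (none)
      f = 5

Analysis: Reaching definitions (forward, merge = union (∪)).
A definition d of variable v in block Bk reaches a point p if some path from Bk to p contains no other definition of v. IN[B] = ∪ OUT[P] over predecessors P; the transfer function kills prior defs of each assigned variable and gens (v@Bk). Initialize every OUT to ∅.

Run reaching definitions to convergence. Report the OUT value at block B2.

Answer: {a@B1, b@B2, c@B2, d@B0, f@B2}

Working:
Converged values:
  B0:  IN={}  OUT={b@B0, c@B0, d@B0}
  B1:  IN={b@B0, c@B0, d@B0}  OUT={a@B1, b@B0, c@B1, d@B0}
  B2:  IN={a@B1, b@B0, c@B1, d@B0}  OUT={a@B1, b@B2, c@B2, d@B0, f@B2}
  B3:  IN={a@B1, b@B2, c@B2, d@B0, f@B2}  OUT={a@B3, b@B2, c@B3, d@B3, f@B2}
  B4:  IN={a@B3, b@B2, c@B3, d@B3, f@B2}  OUT={a@B3, b@B2, c@B3, d@B3, f@B2}
  B5:  IN={a@B3, b@B2, c@B3, d@B3, f@B2}  OUT={a@B3, b@B5, c@B3, d@B3, f@B2}
  B6:  IN={a@B1, a@B3, b@B0, b@B5, b@B6, c@B1, c@B3, c@B6, d@B0, d@B3, e@B7, f@B2}  OUT={a@B1, a@B3, b@B6, c@B6, d@B0, d@B3, e@B7, f@B2}
  B7:  IN={a@B1, a@B3, b@B6, c@B6, d@B0, d@B3, e@B7, f@B2}  OUT={a@B1, a@B3, b@B6, c@B6, d@B0, d@B3, e@B7, f@B2}
  B8:  IN={a@B1, a@B3, b@B6, c@B6, d@B0, d@B3, e@B7, f@B2}  OUT={a@B1, a@B3, b@B8, c@B6, d@B0, d@B3, e@B7, f@B2}
  B9:  IN={a@B1, a@B3, b@B6, b@B8, c@B6, d@B0, d@B3, e@B7, f@B2}  OUT={a@B1, a@B3, b@B6, b@B8, c@B6, d@B0, d@B3, e@B7, f@B9}

Merge at B2: IN[B2] = OUT[B1] = {a@B1, b@B0, c@B1, d@B0}
Applying B2's transfer function to that IN value gives OUT[B2] (row B2 above).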